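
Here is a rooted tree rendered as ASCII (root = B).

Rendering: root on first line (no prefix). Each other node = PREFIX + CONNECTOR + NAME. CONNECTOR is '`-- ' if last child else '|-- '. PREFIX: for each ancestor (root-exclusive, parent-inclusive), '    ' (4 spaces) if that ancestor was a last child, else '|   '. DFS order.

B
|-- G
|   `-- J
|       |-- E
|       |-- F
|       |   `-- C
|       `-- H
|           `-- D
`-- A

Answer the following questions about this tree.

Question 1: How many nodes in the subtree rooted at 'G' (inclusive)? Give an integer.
Answer: 7

Derivation:
Subtree rooted at G contains: C, D, E, F, G, H, J
Count = 7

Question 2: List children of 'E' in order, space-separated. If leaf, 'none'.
Answer: none

Derivation:
Node E's children (from adjacency): (leaf)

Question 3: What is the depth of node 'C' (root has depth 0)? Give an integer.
Answer: 4

Derivation:
Path from root to C: B -> G -> J -> F -> C
Depth = number of edges = 4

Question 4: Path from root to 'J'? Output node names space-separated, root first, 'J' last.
Answer: B G J

Derivation:
Walk down from root: B -> G -> J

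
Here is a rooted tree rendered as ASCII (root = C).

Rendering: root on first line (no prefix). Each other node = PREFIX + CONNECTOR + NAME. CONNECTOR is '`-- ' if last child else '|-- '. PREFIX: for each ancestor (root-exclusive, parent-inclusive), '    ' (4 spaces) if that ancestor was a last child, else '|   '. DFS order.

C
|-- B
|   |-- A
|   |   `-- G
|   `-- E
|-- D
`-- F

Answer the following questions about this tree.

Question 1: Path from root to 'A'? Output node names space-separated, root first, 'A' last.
Answer: C B A

Derivation:
Walk down from root: C -> B -> A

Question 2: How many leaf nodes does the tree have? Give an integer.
Answer: 4

Derivation:
Leaves (nodes with no children): D, E, F, G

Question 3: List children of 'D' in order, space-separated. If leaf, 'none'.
Node D's children (from adjacency): (leaf)

Answer: none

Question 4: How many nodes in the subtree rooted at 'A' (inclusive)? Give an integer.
Answer: 2

Derivation:
Subtree rooted at A contains: A, G
Count = 2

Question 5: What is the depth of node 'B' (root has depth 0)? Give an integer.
Path from root to B: C -> B
Depth = number of edges = 1

Answer: 1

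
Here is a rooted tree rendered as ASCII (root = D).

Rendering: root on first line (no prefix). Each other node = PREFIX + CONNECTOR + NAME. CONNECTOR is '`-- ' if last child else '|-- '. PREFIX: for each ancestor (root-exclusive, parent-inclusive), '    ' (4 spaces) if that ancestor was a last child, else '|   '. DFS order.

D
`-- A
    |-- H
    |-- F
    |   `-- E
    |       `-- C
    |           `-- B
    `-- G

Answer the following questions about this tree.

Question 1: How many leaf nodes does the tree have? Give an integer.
Leaves (nodes with no children): B, G, H

Answer: 3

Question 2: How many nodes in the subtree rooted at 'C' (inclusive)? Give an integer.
Answer: 2

Derivation:
Subtree rooted at C contains: B, C
Count = 2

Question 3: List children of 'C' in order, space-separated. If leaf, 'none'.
Node C's children (from adjacency): B

Answer: B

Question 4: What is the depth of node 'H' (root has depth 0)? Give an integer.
Answer: 2

Derivation:
Path from root to H: D -> A -> H
Depth = number of edges = 2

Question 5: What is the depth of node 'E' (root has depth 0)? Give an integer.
Answer: 3

Derivation:
Path from root to E: D -> A -> F -> E
Depth = number of edges = 3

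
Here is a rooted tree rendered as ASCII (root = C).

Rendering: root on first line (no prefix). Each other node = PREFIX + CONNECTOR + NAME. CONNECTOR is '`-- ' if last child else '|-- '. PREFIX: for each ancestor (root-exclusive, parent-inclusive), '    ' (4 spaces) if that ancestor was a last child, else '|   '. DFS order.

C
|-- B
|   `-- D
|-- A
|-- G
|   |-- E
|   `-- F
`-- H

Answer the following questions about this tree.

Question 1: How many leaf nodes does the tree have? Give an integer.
Answer: 5

Derivation:
Leaves (nodes with no children): A, D, E, F, H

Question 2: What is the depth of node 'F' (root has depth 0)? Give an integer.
Answer: 2

Derivation:
Path from root to F: C -> G -> F
Depth = number of edges = 2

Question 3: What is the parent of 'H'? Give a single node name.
Scan adjacency: H appears as child of C

Answer: C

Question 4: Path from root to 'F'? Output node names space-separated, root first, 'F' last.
Walk down from root: C -> G -> F

Answer: C G F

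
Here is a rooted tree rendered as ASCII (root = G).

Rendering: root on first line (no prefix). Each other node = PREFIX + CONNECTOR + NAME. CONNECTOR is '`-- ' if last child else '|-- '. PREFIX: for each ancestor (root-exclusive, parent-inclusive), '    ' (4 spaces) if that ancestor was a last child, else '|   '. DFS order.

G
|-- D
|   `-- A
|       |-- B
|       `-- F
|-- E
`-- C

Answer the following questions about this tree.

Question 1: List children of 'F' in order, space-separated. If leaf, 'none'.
Answer: none

Derivation:
Node F's children (from adjacency): (leaf)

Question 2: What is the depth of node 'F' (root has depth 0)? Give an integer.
Answer: 3

Derivation:
Path from root to F: G -> D -> A -> F
Depth = number of edges = 3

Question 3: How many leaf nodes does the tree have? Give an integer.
Answer: 4

Derivation:
Leaves (nodes with no children): B, C, E, F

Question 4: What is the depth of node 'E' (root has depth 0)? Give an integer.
Answer: 1

Derivation:
Path from root to E: G -> E
Depth = number of edges = 1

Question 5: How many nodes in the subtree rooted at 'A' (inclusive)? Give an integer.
Subtree rooted at A contains: A, B, F
Count = 3

Answer: 3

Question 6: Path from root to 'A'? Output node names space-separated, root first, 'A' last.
Walk down from root: G -> D -> A

Answer: G D A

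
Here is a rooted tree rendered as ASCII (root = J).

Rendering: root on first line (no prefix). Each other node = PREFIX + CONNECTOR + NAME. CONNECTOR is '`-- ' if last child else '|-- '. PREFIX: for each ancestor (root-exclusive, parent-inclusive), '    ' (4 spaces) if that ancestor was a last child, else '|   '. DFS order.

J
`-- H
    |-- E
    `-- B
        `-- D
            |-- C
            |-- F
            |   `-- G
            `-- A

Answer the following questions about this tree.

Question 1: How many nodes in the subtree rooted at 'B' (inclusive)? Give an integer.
Subtree rooted at B contains: A, B, C, D, F, G
Count = 6

Answer: 6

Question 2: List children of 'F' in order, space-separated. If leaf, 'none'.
Answer: G

Derivation:
Node F's children (from adjacency): G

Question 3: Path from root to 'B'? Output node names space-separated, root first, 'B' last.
Walk down from root: J -> H -> B

Answer: J H B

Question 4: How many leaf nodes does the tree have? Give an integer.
Answer: 4

Derivation:
Leaves (nodes with no children): A, C, E, G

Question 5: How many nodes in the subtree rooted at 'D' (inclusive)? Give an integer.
Subtree rooted at D contains: A, C, D, F, G
Count = 5

Answer: 5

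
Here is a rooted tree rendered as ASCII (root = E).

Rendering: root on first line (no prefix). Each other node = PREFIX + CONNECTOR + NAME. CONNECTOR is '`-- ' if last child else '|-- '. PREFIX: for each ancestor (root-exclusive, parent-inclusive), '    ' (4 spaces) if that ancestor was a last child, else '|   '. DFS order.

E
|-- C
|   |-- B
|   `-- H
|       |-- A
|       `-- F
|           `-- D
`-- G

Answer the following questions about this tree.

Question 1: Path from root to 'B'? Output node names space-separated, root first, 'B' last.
Walk down from root: E -> C -> B

Answer: E C B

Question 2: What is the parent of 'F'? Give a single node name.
Answer: H

Derivation:
Scan adjacency: F appears as child of H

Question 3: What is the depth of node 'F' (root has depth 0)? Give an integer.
Answer: 3

Derivation:
Path from root to F: E -> C -> H -> F
Depth = number of edges = 3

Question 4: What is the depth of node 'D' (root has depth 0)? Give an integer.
Answer: 4

Derivation:
Path from root to D: E -> C -> H -> F -> D
Depth = number of edges = 4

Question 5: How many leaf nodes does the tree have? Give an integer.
Leaves (nodes with no children): A, B, D, G

Answer: 4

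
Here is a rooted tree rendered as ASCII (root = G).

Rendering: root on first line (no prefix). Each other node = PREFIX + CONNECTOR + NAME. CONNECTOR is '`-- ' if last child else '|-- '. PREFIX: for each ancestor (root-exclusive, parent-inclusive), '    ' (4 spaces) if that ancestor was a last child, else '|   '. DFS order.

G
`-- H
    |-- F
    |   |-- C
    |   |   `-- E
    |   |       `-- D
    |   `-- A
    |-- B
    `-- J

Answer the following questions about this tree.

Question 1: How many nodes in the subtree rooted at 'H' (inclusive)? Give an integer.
Subtree rooted at H contains: A, B, C, D, E, F, H, J
Count = 8

Answer: 8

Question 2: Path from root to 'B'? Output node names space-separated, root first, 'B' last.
Answer: G H B

Derivation:
Walk down from root: G -> H -> B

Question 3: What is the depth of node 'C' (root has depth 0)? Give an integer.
Path from root to C: G -> H -> F -> C
Depth = number of edges = 3

Answer: 3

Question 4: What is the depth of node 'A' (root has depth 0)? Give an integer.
Answer: 3

Derivation:
Path from root to A: G -> H -> F -> A
Depth = number of edges = 3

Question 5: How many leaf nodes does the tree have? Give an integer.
Leaves (nodes with no children): A, B, D, J

Answer: 4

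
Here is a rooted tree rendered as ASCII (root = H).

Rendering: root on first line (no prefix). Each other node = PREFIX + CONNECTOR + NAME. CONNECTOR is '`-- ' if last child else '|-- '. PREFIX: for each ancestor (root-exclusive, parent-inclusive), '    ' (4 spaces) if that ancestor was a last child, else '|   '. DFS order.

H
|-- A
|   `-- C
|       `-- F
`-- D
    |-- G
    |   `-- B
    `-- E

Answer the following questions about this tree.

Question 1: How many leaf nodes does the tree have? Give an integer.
Leaves (nodes with no children): B, E, F

Answer: 3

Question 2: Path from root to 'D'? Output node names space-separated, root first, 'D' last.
Walk down from root: H -> D

Answer: H D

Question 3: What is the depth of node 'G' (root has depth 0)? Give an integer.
Path from root to G: H -> D -> G
Depth = number of edges = 2

Answer: 2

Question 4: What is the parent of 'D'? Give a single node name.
Scan adjacency: D appears as child of H

Answer: H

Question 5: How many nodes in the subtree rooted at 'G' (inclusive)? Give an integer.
Subtree rooted at G contains: B, G
Count = 2

Answer: 2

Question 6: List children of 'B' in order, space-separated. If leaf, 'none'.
Answer: none

Derivation:
Node B's children (from adjacency): (leaf)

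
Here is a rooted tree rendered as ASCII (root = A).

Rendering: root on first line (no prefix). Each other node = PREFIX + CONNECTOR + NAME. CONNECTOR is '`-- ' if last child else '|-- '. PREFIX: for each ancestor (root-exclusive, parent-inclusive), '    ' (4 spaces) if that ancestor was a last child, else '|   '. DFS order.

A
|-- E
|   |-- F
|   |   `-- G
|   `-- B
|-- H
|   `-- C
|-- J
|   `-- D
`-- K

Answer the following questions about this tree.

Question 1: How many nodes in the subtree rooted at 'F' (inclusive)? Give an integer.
Subtree rooted at F contains: F, G
Count = 2

Answer: 2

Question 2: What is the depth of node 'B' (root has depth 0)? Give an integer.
Path from root to B: A -> E -> B
Depth = number of edges = 2

Answer: 2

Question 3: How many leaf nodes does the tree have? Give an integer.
Leaves (nodes with no children): B, C, D, G, K

Answer: 5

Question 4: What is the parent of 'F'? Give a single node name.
Answer: E

Derivation:
Scan adjacency: F appears as child of E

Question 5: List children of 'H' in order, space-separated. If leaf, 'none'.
Answer: C

Derivation:
Node H's children (from adjacency): C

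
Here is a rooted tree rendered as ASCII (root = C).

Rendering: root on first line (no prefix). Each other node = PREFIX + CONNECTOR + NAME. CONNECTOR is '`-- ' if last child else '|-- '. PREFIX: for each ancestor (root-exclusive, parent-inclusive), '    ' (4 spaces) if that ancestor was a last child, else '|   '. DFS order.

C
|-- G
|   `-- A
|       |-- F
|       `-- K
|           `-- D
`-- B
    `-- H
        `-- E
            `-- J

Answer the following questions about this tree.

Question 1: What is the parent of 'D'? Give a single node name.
Answer: K

Derivation:
Scan adjacency: D appears as child of K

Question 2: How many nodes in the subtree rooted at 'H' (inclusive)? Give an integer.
Answer: 3

Derivation:
Subtree rooted at H contains: E, H, J
Count = 3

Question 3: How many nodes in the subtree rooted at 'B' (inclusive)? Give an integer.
Subtree rooted at B contains: B, E, H, J
Count = 4

Answer: 4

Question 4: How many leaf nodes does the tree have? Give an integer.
Leaves (nodes with no children): D, F, J

Answer: 3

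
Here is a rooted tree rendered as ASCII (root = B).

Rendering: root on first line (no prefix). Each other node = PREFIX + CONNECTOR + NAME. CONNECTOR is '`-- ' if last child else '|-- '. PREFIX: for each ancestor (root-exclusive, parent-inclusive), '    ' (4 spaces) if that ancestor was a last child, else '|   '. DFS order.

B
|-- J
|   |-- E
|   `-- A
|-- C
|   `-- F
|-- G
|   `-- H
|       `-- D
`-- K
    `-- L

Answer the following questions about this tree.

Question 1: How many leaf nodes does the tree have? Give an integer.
Answer: 5

Derivation:
Leaves (nodes with no children): A, D, E, F, L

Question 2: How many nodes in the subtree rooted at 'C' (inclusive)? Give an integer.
Answer: 2

Derivation:
Subtree rooted at C contains: C, F
Count = 2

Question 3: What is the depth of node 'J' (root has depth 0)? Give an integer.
Answer: 1

Derivation:
Path from root to J: B -> J
Depth = number of edges = 1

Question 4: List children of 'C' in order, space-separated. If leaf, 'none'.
Node C's children (from adjacency): F

Answer: F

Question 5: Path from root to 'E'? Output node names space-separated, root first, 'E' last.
Walk down from root: B -> J -> E

Answer: B J E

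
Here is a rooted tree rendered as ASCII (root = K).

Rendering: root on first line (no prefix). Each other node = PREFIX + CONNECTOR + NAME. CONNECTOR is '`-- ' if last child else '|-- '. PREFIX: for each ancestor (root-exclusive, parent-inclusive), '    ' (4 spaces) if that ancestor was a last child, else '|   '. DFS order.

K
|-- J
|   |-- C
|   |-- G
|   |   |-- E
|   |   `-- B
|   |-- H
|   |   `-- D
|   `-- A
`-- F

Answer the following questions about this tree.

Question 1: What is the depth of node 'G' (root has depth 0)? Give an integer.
Path from root to G: K -> J -> G
Depth = number of edges = 2

Answer: 2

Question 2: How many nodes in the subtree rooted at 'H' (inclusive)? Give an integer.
Answer: 2

Derivation:
Subtree rooted at H contains: D, H
Count = 2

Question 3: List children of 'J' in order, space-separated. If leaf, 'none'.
Node J's children (from adjacency): C, G, H, A

Answer: C G H A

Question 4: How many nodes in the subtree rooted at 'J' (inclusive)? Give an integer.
Subtree rooted at J contains: A, B, C, D, E, G, H, J
Count = 8

Answer: 8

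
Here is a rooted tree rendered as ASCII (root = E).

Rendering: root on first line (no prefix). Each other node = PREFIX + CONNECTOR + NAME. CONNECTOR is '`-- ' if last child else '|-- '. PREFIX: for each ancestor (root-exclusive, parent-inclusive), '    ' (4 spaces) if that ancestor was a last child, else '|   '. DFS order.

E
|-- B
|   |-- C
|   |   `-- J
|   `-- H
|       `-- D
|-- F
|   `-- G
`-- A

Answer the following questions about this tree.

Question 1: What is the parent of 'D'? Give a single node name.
Answer: H

Derivation:
Scan adjacency: D appears as child of H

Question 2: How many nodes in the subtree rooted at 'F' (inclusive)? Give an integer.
Subtree rooted at F contains: F, G
Count = 2

Answer: 2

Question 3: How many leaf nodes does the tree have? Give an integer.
Leaves (nodes with no children): A, D, G, J

Answer: 4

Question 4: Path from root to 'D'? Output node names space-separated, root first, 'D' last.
Answer: E B H D

Derivation:
Walk down from root: E -> B -> H -> D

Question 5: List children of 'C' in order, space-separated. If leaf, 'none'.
Node C's children (from adjacency): J

Answer: J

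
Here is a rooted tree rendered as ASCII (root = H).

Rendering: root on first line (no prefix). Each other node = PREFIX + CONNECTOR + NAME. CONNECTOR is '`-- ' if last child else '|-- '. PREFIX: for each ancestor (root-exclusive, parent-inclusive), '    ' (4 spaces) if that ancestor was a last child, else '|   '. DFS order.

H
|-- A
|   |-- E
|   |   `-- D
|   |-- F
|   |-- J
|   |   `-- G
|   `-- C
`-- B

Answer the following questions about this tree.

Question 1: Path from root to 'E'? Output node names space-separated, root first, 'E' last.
Walk down from root: H -> A -> E

Answer: H A E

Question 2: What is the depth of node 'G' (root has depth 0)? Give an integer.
Answer: 3

Derivation:
Path from root to G: H -> A -> J -> G
Depth = number of edges = 3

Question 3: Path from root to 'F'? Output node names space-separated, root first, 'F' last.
Walk down from root: H -> A -> F

Answer: H A F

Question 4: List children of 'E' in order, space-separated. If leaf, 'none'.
Node E's children (from adjacency): D

Answer: D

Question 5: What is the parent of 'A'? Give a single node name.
Answer: H

Derivation:
Scan adjacency: A appears as child of H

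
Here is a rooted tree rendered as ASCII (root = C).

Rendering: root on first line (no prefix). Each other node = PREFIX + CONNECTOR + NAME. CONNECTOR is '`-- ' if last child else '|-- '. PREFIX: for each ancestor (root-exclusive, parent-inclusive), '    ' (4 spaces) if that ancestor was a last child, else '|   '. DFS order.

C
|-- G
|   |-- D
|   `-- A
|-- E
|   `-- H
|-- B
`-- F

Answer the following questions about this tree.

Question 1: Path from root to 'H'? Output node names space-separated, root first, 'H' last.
Walk down from root: C -> E -> H

Answer: C E H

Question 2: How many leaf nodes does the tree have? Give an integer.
Leaves (nodes with no children): A, B, D, F, H

Answer: 5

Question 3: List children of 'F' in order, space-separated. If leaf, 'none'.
Node F's children (from adjacency): (leaf)

Answer: none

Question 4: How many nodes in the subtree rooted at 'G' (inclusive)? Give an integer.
Answer: 3

Derivation:
Subtree rooted at G contains: A, D, G
Count = 3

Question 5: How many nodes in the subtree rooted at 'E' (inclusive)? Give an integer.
Subtree rooted at E contains: E, H
Count = 2

Answer: 2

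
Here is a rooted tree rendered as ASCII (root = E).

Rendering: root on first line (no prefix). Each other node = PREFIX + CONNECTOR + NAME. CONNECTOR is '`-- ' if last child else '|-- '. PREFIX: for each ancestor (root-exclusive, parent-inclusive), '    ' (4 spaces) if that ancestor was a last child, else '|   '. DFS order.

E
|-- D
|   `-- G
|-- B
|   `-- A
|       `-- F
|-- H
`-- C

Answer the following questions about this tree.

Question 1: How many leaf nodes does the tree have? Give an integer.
Leaves (nodes with no children): C, F, G, H

Answer: 4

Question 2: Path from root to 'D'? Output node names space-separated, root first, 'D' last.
Answer: E D

Derivation:
Walk down from root: E -> D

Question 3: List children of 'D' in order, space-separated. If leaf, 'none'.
Answer: G

Derivation:
Node D's children (from adjacency): G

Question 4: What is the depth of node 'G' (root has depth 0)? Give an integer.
Answer: 2

Derivation:
Path from root to G: E -> D -> G
Depth = number of edges = 2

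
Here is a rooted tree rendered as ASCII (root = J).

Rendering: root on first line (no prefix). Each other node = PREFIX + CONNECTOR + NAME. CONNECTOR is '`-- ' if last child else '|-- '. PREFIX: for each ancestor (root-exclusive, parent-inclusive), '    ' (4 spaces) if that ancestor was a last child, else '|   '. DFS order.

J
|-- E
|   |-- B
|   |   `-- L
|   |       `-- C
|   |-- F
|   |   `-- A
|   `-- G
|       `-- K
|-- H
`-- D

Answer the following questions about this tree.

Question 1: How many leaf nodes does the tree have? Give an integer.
Answer: 5

Derivation:
Leaves (nodes with no children): A, C, D, H, K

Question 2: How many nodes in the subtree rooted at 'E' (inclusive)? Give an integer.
Subtree rooted at E contains: A, B, C, E, F, G, K, L
Count = 8

Answer: 8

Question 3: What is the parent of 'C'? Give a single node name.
Scan adjacency: C appears as child of L

Answer: L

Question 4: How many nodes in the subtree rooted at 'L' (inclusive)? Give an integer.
Subtree rooted at L contains: C, L
Count = 2

Answer: 2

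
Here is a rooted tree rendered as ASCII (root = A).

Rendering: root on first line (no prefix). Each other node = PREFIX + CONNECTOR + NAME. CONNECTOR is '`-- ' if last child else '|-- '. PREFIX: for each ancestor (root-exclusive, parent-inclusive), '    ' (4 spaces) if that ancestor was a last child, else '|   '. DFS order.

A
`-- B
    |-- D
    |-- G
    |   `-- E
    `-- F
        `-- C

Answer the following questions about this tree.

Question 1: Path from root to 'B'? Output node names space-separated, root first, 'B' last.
Walk down from root: A -> B

Answer: A B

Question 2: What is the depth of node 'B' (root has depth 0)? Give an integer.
Path from root to B: A -> B
Depth = number of edges = 1

Answer: 1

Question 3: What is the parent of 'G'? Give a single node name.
Answer: B

Derivation:
Scan adjacency: G appears as child of B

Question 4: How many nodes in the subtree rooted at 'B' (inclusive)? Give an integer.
Answer: 6

Derivation:
Subtree rooted at B contains: B, C, D, E, F, G
Count = 6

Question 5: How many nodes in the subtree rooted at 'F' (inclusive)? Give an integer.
Answer: 2

Derivation:
Subtree rooted at F contains: C, F
Count = 2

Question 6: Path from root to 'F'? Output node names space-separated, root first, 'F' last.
Answer: A B F

Derivation:
Walk down from root: A -> B -> F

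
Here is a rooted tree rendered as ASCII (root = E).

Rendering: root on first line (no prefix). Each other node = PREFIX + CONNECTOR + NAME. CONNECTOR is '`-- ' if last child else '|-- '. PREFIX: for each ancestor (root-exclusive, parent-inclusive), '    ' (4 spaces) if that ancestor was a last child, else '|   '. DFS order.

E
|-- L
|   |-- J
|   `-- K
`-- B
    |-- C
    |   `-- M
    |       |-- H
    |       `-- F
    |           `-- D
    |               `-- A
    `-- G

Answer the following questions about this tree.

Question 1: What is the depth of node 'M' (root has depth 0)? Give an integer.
Answer: 3

Derivation:
Path from root to M: E -> B -> C -> M
Depth = number of edges = 3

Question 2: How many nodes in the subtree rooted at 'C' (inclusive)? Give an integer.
Subtree rooted at C contains: A, C, D, F, H, M
Count = 6

Answer: 6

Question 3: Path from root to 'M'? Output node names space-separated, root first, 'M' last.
Walk down from root: E -> B -> C -> M

Answer: E B C M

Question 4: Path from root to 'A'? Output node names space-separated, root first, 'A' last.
Answer: E B C M F D A

Derivation:
Walk down from root: E -> B -> C -> M -> F -> D -> A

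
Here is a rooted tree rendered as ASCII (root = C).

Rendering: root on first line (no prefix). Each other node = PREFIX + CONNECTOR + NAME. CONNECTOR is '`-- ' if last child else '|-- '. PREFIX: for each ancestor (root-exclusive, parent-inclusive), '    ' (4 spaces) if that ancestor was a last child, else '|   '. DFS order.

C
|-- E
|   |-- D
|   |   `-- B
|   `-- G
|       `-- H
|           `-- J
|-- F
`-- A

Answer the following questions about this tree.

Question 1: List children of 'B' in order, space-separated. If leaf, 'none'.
Answer: none

Derivation:
Node B's children (from adjacency): (leaf)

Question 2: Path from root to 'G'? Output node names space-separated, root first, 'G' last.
Walk down from root: C -> E -> G

Answer: C E G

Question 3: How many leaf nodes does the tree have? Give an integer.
Answer: 4

Derivation:
Leaves (nodes with no children): A, B, F, J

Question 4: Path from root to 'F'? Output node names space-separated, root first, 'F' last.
Answer: C F

Derivation:
Walk down from root: C -> F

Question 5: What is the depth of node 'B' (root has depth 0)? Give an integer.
Answer: 3

Derivation:
Path from root to B: C -> E -> D -> B
Depth = number of edges = 3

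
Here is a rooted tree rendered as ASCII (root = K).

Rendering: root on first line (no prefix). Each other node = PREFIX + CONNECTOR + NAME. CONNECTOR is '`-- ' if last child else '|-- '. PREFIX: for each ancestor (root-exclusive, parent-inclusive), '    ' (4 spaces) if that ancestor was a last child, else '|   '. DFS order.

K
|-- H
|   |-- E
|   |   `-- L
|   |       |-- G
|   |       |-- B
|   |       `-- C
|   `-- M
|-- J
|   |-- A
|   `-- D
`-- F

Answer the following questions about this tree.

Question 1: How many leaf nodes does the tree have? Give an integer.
Leaves (nodes with no children): A, B, C, D, F, G, M

Answer: 7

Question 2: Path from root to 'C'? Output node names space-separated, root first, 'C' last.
Walk down from root: K -> H -> E -> L -> C

Answer: K H E L C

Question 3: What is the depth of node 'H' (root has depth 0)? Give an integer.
Path from root to H: K -> H
Depth = number of edges = 1

Answer: 1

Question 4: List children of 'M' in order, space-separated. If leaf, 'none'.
Answer: none

Derivation:
Node M's children (from adjacency): (leaf)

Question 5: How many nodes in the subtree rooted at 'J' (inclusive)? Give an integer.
Subtree rooted at J contains: A, D, J
Count = 3

Answer: 3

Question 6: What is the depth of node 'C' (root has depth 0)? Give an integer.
Path from root to C: K -> H -> E -> L -> C
Depth = number of edges = 4

Answer: 4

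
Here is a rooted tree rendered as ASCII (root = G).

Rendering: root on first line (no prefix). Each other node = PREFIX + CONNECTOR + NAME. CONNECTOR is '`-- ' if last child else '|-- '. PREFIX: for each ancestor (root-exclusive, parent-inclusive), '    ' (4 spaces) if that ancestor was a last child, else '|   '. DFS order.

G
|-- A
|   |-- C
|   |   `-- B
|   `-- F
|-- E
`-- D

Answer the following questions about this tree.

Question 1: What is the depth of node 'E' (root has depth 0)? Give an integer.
Answer: 1

Derivation:
Path from root to E: G -> E
Depth = number of edges = 1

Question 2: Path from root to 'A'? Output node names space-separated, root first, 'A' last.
Walk down from root: G -> A

Answer: G A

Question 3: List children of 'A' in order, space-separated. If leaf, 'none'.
Answer: C F

Derivation:
Node A's children (from adjacency): C, F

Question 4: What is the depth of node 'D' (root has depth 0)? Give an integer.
Path from root to D: G -> D
Depth = number of edges = 1

Answer: 1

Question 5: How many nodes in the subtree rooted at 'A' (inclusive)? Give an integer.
Subtree rooted at A contains: A, B, C, F
Count = 4

Answer: 4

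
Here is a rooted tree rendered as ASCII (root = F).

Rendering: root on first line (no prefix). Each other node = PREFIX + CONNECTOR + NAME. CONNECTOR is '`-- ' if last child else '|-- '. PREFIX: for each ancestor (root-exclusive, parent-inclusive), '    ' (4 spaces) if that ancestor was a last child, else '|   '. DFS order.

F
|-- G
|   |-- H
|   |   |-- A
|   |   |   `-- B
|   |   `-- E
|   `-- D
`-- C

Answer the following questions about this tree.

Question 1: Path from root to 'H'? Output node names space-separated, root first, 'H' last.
Walk down from root: F -> G -> H

Answer: F G H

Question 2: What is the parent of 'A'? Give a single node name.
Scan adjacency: A appears as child of H

Answer: H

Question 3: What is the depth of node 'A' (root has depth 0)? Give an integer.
Answer: 3

Derivation:
Path from root to A: F -> G -> H -> A
Depth = number of edges = 3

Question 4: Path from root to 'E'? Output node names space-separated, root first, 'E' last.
Walk down from root: F -> G -> H -> E

Answer: F G H E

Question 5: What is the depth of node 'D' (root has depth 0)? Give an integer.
Answer: 2

Derivation:
Path from root to D: F -> G -> D
Depth = number of edges = 2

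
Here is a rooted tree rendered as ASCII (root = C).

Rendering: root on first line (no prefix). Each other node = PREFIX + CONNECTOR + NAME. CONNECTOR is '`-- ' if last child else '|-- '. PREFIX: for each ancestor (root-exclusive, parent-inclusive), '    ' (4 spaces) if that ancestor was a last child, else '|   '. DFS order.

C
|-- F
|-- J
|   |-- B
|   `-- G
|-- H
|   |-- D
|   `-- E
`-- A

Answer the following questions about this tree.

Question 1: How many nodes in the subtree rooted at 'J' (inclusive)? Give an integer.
Answer: 3

Derivation:
Subtree rooted at J contains: B, G, J
Count = 3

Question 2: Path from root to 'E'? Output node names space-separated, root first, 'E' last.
Walk down from root: C -> H -> E

Answer: C H E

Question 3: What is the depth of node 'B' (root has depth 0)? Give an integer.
Path from root to B: C -> J -> B
Depth = number of edges = 2

Answer: 2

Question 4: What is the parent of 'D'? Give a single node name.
Scan adjacency: D appears as child of H

Answer: H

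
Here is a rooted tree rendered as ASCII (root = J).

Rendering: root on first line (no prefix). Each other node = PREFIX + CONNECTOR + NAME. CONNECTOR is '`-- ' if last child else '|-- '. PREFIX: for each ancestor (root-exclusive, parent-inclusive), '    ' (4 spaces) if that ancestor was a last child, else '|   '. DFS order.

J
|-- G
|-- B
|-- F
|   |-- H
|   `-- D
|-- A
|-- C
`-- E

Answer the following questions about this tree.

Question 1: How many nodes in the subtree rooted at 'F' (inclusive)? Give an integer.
Subtree rooted at F contains: D, F, H
Count = 3

Answer: 3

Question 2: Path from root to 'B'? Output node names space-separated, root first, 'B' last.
Answer: J B

Derivation:
Walk down from root: J -> B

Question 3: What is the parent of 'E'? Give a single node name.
Scan adjacency: E appears as child of J

Answer: J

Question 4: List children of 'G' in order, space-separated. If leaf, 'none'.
Node G's children (from adjacency): (leaf)

Answer: none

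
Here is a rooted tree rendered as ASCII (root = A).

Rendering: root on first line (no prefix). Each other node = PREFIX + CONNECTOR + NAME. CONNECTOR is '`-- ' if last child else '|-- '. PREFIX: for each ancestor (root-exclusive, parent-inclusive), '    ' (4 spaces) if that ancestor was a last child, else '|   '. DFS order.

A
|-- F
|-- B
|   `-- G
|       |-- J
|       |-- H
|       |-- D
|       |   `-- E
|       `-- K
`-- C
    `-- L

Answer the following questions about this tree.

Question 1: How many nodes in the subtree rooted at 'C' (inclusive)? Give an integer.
Subtree rooted at C contains: C, L
Count = 2

Answer: 2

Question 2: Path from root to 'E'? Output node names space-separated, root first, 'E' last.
Answer: A B G D E

Derivation:
Walk down from root: A -> B -> G -> D -> E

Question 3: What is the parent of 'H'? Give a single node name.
Scan adjacency: H appears as child of G

Answer: G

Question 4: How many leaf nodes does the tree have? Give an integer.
Answer: 6

Derivation:
Leaves (nodes with no children): E, F, H, J, K, L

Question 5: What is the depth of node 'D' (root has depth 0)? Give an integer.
Answer: 3

Derivation:
Path from root to D: A -> B -> G -> D
Depth = number of edges = 3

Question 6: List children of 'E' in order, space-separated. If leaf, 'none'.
Node E's children (from adjacency): (leaf)

Answer: none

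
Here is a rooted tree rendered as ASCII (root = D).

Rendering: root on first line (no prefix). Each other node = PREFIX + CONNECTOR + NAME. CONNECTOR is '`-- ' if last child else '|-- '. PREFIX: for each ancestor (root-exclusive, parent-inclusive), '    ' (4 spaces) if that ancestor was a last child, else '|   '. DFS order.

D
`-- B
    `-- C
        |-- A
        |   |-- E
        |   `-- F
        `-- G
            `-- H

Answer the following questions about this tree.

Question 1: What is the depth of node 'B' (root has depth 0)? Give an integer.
Path from root to B: D -> B
Depth = number of edges = 1

Answer: 1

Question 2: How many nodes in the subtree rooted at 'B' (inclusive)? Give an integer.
Answer: 7

Derivation:
Subtree rooted at B contains: A, B, C, E, F, G, H
Count = 7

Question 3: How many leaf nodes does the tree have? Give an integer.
Answer: 3

Derivation:
Leaves (nodes with no children): E, F, H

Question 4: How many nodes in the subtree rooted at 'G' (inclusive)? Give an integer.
Answer: 2

Derivation:
Subtree rooted at G contains: G, H
Count = 2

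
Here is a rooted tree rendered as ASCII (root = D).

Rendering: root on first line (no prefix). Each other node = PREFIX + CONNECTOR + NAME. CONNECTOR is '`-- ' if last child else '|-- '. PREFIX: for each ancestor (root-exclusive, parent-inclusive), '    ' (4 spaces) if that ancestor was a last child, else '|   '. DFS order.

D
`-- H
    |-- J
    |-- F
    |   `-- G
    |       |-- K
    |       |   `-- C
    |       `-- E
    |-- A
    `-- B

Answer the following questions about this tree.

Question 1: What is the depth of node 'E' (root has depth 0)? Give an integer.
Answer: 4

Derivation:
Path from root to E: D -> H -> F -> G -> E
Depth = number of edges = 4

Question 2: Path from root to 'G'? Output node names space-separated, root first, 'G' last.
Answer: D H F G

Derivation:
Walk down from root: D -> H -> F -> G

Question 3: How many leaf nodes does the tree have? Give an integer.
Leaves (nodes with no children): A, B, C, E, J

Answer: 5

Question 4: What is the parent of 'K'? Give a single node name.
Scan adjacency: K appears as child of G

Answer: G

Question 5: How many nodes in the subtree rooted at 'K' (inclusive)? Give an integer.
Subtree rooted at K contains: C, K
Count = 2

Answer: 2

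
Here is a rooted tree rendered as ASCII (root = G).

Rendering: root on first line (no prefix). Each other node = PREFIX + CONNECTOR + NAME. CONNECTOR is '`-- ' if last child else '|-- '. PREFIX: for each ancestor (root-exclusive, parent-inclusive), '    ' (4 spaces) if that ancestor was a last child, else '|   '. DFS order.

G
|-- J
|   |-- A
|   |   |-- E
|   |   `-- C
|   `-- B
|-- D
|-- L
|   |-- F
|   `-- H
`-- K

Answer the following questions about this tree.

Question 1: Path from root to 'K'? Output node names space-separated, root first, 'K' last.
Walk down from root: G -> K

Answer: G K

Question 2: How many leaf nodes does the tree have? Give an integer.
Leaves (nodes with no children): B, C, D, E, F, H, K

Answer: 7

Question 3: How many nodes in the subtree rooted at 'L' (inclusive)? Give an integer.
Answer: 3

Derivation:
Subtree rooted at L contains: F, H, L
Count = 3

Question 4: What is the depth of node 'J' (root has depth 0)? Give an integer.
Path from root to J: G -> J
Depth = number of edges = 1

Answer: 1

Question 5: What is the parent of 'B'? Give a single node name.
Answer: J

Derivation:
Scan adjacency: B appears as child of J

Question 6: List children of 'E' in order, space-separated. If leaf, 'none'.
Node E's children (from adjacency): (leaf)

Answer: none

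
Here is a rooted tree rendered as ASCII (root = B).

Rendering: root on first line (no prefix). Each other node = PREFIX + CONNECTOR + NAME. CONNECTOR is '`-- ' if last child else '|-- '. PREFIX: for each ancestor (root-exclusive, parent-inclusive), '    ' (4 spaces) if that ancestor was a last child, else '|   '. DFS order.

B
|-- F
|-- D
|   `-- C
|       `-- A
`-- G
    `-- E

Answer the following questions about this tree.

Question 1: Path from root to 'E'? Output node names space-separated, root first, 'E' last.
Walk down from root: B -> G -> E

Answer: B G E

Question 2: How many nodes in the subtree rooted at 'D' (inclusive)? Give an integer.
Answer: 3

Derivation:
Subtree rooted at D contains: A, C, D
Count = 3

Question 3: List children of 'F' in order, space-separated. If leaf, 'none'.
Answer: none

Derivation:
Node F's children (from adjacency): (leaf)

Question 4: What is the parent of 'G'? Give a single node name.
Answer: B

Derivation:
Scan adjacency: G appears as child of B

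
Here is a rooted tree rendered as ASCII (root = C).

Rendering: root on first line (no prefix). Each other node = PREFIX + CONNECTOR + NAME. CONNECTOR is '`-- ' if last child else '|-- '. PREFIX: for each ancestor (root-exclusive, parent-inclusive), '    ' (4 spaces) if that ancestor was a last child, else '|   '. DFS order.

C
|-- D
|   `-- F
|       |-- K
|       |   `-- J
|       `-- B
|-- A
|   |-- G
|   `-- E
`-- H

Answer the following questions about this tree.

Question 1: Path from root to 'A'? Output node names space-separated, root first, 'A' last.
Answer: C A

Derivation:
Walk down from root: C -> A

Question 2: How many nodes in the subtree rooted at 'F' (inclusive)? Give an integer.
Subtree rooted at F contains: B, F, J, K
Count = 4

Answer: 4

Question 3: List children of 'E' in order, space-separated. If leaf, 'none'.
Node E's children (from adjacency): (leaf)

Answer: none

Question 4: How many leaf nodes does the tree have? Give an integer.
Leaves (nodes with no children): B, E, G, H, J

Answer: 5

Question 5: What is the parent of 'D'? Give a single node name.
Answer: C

Derivation:
Scan adjacency: D appears as child of C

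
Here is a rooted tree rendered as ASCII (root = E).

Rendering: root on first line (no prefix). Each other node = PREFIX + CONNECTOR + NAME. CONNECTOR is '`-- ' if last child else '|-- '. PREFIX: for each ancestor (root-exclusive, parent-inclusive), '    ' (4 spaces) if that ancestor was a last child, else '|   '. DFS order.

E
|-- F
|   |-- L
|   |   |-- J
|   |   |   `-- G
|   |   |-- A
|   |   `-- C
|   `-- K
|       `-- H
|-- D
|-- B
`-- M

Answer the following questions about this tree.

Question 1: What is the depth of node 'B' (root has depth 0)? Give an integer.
Path from root to B: E -> B
Depth = number of edges = 1

Answer: 1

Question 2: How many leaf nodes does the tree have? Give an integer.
Leaves (nodes with no children): A, B, C, D, G, H, M

Answer: 7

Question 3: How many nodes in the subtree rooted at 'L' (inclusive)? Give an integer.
Subtree rooted at L contains: A, C, G, J, L
Count = 5

Answer: 5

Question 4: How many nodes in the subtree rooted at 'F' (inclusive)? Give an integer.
Answer: 8

Derivation:
Subtree rooted at F contains: A, C, F, G, H, J, K, L
Count = 8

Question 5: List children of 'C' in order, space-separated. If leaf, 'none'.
Node C's children (from adjacency): (leaf)

Answer: none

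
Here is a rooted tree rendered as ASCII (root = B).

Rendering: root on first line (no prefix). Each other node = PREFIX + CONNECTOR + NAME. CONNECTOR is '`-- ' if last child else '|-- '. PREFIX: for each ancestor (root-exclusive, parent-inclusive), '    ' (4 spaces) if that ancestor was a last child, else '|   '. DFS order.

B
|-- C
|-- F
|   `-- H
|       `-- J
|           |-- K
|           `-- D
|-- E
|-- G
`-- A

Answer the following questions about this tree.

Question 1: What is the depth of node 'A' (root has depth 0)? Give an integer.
Path from root to A: B -> A
Depth = number of edges = 1

Answer: 1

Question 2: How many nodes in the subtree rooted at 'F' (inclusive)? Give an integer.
Answer: 5

Derivation:
Subtree rooted at F contains: D, F, H, J, K
Count = 5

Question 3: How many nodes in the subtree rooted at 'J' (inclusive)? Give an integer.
Answer: 3

Derivation:
Subtree rooted at J contains: D, J, K
Count = 3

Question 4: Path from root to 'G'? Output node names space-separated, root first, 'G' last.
Answer: B G

Derivation:
Walk down from root: B -> G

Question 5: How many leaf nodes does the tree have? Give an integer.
Answer: 6

Derivation:
Leaves (nodes with no children): A, C, D, E, G, K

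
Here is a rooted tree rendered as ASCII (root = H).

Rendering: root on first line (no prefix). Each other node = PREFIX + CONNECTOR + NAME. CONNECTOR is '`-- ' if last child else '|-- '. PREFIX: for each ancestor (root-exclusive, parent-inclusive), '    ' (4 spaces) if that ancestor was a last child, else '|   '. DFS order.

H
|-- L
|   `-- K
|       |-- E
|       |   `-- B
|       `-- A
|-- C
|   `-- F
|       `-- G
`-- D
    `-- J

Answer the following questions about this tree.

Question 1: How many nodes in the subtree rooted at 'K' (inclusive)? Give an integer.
Answer: 4

Derivation:
Subtree rooted at K contains: A, B, E, K
Count = 4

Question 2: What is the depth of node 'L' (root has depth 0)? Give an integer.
Answer: 1

Derivation:
Path from root to L: H -> L
Depth = number of edges = 1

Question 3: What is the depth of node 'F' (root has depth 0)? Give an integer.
Path from root to F: H -> C -> F
Depth = number of edges = 2

Answer: 2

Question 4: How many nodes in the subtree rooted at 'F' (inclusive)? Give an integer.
Answer: 2

Derivation:
Subtree rooted at F contains: F, G
Count = 2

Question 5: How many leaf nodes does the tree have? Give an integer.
Answer: 4

Derivation:
Leaves (nodes with no children): A, B, G, J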